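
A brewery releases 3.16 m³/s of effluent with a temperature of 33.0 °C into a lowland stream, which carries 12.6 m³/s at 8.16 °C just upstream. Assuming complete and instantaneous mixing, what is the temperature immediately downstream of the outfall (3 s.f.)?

13.1 °C

Flow-weighted mixing: C = (Q_r C_r + Q_w C_w)/(Q_r + Q_w)
= (12.6×8.16 + 3.16×33.0)/(12.6 + 3.16) = 207.1/15.76 = 13.14 °C.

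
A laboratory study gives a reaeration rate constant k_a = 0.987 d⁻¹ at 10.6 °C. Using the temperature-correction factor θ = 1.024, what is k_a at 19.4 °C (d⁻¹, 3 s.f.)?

k_a(T₂) = k_a(T₁) · θ^(T₂−T₁) = 0.987 × 1.024^(19.4−10.6)
= 0.987 × 1.024^8.80 = 0.987 × 1.232 = 1.216 d⁻¹.

k_a ≈ 1.22 d⁻¹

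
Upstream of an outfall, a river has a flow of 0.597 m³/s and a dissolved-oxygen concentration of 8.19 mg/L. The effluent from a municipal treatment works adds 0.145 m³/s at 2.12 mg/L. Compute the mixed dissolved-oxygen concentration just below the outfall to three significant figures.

7.00 mg/L

Flow-weighted mixing: C = (Q_r C_r + Q_w C_w)/(Q_r + Q_w)
= (0.597×8.19 + 0.145×2.12)/(0.597 + 0.145) = 5.197/0.7420 = 7.004 mg/L.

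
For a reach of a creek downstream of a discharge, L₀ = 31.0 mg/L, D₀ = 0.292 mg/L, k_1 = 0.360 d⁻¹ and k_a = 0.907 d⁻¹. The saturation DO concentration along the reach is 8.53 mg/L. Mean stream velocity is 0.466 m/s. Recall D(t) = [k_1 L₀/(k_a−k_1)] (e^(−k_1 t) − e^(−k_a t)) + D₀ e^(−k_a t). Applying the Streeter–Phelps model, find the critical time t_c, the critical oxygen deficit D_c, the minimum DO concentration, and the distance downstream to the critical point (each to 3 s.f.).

t_c ≈ 1.66 d; D_c ≈ 6.76 mg/L; min DO ≈ 1.77 mg/L; x_c ≈ 67.0 km

t_c = [1/(k_a−k_1)] ln[(k_a/k_1)(1 − D₀(k_a−k_1)/(k_1 L₀))]
= [1/(0.907−0.360)] ln[(0.907/0.360)(1 − 0.292×0.5470/(0.360×31.0))]
= (1/0.5470) ln[2.519 × 0.9857] = 1.828 × ln(2.483) = 1.828 × 0.9096 = 1.663 d.
L(t_c) = L₀ e^(−k_1 t_c) = 31.0 × 0.5496 = 17.04 mg/L, and at the critical point k_a D_c = k_1 L, so D_c = (0.360/0.907) × 17.04 = 6.762 mg/L.
Minimum DO = C_s − D_c = 8.53 − 6.762 = 1.768 mg/L.
x_c = v t_c = 0.466 m/s × 1.663 d × 86400 s/d = 66950 m ≈ 67.0 km.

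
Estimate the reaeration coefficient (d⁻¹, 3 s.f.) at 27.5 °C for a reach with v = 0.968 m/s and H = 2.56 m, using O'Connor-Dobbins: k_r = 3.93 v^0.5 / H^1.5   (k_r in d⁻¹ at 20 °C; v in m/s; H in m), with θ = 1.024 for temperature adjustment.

k_r(20) = 3.93 × 0.968^0.5 / 2.56^1.5 = 3.93 × 0.9839 / 4.096 = 0.9440 d⁻¹.
k_r(27.5) = 0.9440 × 1.024^(27.5−20) = 0.9440 × 1.195 = 1.128 d⁻¹.

k_r ≈ 1.13 d⁻¹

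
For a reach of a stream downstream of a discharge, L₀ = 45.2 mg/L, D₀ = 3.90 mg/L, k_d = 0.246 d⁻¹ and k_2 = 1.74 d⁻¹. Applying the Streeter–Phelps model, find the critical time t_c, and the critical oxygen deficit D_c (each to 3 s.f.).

t_c ≈ 0.813 d; D_c ≈ 5.23 mg/L

At the critical point dD/dt = 0, so k_d L₀ e^(−k_d t) = k_2 D. Substituting D(t) from the Streeter–Phelps equation and solving for t gives
t_c = ln[(k_2/k_d)(1 − D₀(k_2−k_d)/(k_d L₀))] / (k_2−k_d).
Here k_2−k_d = 1.494 d⁻¹ and 1 − D₀(k_2−k_d)/(k_d L₀) = 1 − 3.90×1.494/(0.246×45.2) = 0.4760, so
t_c = ln(7.073 × 0.4760) / 1.494 = 1.214 / 1.494 = 0.8125 d.
L(t_c) = L₀ e^(−k_d t_c) = 45.2 × 0.8188 = 37.01 mg/L, and at the critical point k_2 D_c = k_d L, so D_c = (0.246/1.74) × 37.01 = 5.233 mg/L.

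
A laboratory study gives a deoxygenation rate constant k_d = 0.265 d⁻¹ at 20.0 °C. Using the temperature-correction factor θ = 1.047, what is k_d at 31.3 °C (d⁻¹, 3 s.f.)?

k_d ≈ 0.445 d⁻¹

k_d(T₂) = k_d(T₁) · θ^(T₂−T₁) = 0.265 × 1.047^(31.3−20.0)
= 0.265 × 1.047^11.3 = 0.265 × 1.680 = 0.4453 d⁻¹.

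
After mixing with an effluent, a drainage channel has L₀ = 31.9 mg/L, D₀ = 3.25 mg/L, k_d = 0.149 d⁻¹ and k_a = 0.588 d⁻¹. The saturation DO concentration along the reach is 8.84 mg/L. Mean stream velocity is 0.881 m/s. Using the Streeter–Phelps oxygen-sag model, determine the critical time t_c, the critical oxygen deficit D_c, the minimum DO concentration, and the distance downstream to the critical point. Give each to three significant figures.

t_c ≈ 2.31 d; D_c ≈ 5.73 mg/L; min DO ≈ 3.11 mg/L; x_c ≈ 176 km

t_c = [1/(k_a−k_d)] ln[(k_a/k_d)(1 − D₀(k_a−k_d)/(k_d L₀))]
= [1/(0.588−0.149)] ln[(0.588/0.149)(1 − 3.25×0.4390/(0.149×31.9))]
= (1/0.4390) ln[3.946 × 0.6998] = 2.278 × ln(2.762) = 2.278 × 1.016 = 2.314 d.
L(t_c) = L₀ e^(−k_d t_c) = 31.9 × 0.7084 = 22.60 mg/L, and at the critical point k_a D_c = k_d L, so D_c = (0.149/0.588) × 22.60 = 5.726 mg/L.
Minimum DO = C_s − D_c = 8.84 − 5.726 = 3.114 mg/L.
x_c = v t_c = 0.881 m/s × 2.314 d × 86400 s/d = 176100 m ≈ 176 km.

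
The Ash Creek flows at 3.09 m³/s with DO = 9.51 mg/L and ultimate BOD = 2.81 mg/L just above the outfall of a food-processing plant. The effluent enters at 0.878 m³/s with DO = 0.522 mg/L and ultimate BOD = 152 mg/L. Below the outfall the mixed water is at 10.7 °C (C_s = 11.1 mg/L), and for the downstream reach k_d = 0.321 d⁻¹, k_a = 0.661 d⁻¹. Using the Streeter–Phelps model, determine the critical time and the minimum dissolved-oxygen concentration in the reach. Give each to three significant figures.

Mixed DO = (3.09×9.51 + 0.878×0.522)/(3.09+0.878) = 29.84/3.968 = 7.521 mg/L.
Mixed L₀ = (3.09×2.81 + 0.878×152)/(3.968) = 142.1/3.968 = 35.82 mg/L.
Initial deficit D₀ = C_s − DO₀ = 11.1 − 7.521 = 3.579 mg/L.
t_c = (1/0.3400) ln[(0.661/0.321)(1 − 3.579×0.3400/(0.321×35.82))] = 2.941 × ln(1.841) = 1.795 d.
D_c = (0.321/0.661) × 35.82 × e^(−0.321×1.795) = 0.4856 × 35.82 × 0.5619 = 9.776 mg/L.
Minimum DO = 11.1 − 9.776 = 1.324 mg/L.

t_c ≈ 1.80 d; minimum DO ≈ 1.32 mg/L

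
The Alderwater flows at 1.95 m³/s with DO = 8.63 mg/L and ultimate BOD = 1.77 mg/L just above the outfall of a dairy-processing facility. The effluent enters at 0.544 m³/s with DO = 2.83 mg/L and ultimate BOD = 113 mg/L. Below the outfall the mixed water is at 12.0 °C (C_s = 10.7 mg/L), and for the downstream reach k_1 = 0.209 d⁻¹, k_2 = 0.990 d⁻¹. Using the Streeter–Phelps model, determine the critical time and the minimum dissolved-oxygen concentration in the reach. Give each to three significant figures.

Mixed DO = (1.95×8.63 + 0.544×2.83)/(1.95+0.544) = 18.37/2.494 = 7.365 mg/L.
Mixed L₀ = (1.95×1.77 + 0.544×113)/(2.494) = 64.92/2.494 = 26.03 mg/L.
Initial deficit D₀ = C_s − DO₀ = 10.7 − 7.365 = 3.335 mg/L.
t_c = (1/0.7810) ln[(0.990/0.209)(1 − 3.335×0.7810/(0.209×26.03))] = 1.280 × ln(2.469) = 1.157 d.
D_c = (0.209/0.990) × 26.03 × e^(−0.209×1.157) = 0.2111 × 26.03 × 0.7852 = 4.315 mg/L.
Minimum DO = 10.7 − 4.315 = 6.385 mg/L.

t_c ≈ 1.16 d; minimum DO ≈ 6.39 mg/L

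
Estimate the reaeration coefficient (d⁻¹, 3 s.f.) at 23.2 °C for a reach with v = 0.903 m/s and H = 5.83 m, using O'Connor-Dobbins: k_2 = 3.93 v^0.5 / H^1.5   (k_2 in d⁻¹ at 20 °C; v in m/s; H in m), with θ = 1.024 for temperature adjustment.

k_2 ≈ 0.286 d⁻¹

k_2(20) = 3.93 × 0.903^0.5 / 5.83^1.5 = 3.93 × 0.9503 / 14.08 = 0.2653 d⁻¹.
k_2(23.2) = 0.2653 × 1.024^(23.2−20) = 0.2653 × 1.079 = 0.2862 d⁻¹.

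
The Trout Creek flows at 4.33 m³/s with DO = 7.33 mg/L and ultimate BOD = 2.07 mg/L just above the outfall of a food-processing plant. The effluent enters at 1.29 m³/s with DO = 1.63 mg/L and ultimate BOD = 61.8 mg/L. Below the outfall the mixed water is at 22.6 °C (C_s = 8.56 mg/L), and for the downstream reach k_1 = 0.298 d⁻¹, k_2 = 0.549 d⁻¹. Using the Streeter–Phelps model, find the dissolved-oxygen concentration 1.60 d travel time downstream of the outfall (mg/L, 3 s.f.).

Mixed DO = (4.33×7.33 + 1.29×1.63)/(4.33+1.29) = 33.84/5.620 = 6.022 mg/L.
Mixed L₀ = (4.33×2.07 + 1.29×61.8)/(5.620) = 88.69/5.620 = 15.78 mg/L.
Initial deficit D₀ = C_s − DO₀ = 8.56 − 6.022 = 2.538 mg/L.
D(1.60) = [0.298×15.78/(0.549−0.298)](e^(−0.298×1.60) − e^(−0.549×1.60)) + 2.538 e^(−0.549×1.60)
= 18.74 × (0.6208 − 0.4154) + 2.538 × 0.4154 = 4.901 mg/L.
DO = 8.56 − 4.901 = 3.659 mg/L.

DO ≈ 3.66 mg/L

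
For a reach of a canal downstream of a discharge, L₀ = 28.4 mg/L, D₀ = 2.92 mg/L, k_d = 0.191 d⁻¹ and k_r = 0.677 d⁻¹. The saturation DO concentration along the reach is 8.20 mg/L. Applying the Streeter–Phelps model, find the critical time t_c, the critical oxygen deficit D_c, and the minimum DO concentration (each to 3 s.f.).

t_c = [1/(k_r−k_d)] ln[(k_r/k_d)(1 − D₀(k_r−k_d)/(k_d L₀))]
= [1/(0.677−0.191)] ln[(0.677/0.191)(1 − 2.92×0.4860/(0.191×28.4))]
= (1/0.4860) ln[3.545 × 0.7384] = 2.058 × ln(2.617) = 2.058 × 0.9621 = 1.980 d.
L(t_c) = L₀ e^(−k_d t_c) = 28.4 × 0.6852 = 19.46 mg/L, and at the critical point k_r D_c = k_d L, so D_c = (0.191/0.677) × 19.46 = 5.490 mg/L.
Minimum DO = C_s − D_c = 8.20 − 5.490 = 2.710 mg/L.

t_c ≈ 1.98 d; D_c ≈ 5.49 mg/L; min DO ≈ 2.71 mg/L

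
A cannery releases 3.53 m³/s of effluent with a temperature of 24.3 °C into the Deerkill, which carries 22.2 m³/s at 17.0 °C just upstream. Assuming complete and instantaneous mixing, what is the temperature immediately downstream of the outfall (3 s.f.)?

18.0 °C

Flow-weighted mixing: C = (Q_r C_r + Q_w C_w)/(Q_r + Q_w)
= (22.2×17.0 + 3.53×24.3)/(22.2 + 3.53) = 463.2/25.73 = 18.00 °C.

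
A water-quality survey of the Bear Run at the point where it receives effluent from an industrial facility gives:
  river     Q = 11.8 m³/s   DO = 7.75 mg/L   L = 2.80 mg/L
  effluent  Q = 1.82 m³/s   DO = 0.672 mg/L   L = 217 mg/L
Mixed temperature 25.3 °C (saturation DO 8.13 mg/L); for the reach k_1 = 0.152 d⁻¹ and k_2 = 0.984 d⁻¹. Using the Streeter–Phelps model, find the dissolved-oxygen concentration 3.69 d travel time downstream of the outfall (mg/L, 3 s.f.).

Mixed DO = (11.8×7.75 + 1.82×0.672)/(11.8+1.82) = 92.67/13.62 = 6.804 mg/L.
Mixed L₀ = (11.8×2.80 + 1.82×217)/(13.62) = 428.0/13.62 = 31.42 mg/L.
Initial deficit D₀ = C_s − DO₀ = 8.13 − 6.804 = 1.326 mg/L.
D(3.69) = [0.152×31.42/(0.984−0.152)](e^(−0.152×3.69) − e^(−0.984×3.69)) + 1.326 e^(−0.984×3.69)
= 5.741 × (0.5707 − 0.02649) + 1.326 × 0.02649 = 3.159 mg/L.
DO = 8.13 − 3.159 = 4.971 mg/L.

DO ≈ 4.97 mg/L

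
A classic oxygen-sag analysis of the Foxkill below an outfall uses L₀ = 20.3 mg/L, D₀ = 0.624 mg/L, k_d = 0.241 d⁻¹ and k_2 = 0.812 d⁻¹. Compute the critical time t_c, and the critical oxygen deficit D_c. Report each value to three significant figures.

t_c ≈ 1.99 d; D_c ≈ 3.73 mg/L

With k_2/k_d = 3.369 and 1 − D₀(k_2−k_d)/(k_d L₀) = 0.9272,
t_c = ln(3.369 × 0.9272) / (0.812 − 0.241) = ln(3.124) / 0.5710 = 1.139/0.5710 = 1.995 d.
L(t_c) = L₀ e^(−k_d t_c) = 20.3 × 0.6183 = 12.55 mg/L, and at the critical point k_2 D_c = k_d L, so D_c = (0.241/0.812) × 12.55 = 3.725 mg/L.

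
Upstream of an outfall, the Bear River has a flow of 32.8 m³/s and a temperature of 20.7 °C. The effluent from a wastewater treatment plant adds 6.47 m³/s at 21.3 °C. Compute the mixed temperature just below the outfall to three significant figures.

Flow-weighted mixing: C = (Q_r C_r + Q_w C_w)/(Q_r + Q_w)
= (32.8×20.7 + 6.47×21.3)/(32.8 + 6.47) = 816.8/39.27 = 20.80 °C.

20.8 °C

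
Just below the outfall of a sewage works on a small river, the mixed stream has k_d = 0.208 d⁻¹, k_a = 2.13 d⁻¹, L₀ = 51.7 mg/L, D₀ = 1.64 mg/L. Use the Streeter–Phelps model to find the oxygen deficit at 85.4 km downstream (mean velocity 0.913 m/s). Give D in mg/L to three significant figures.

Travel time t = x/v = 85.4 km / (0.913 m/s) = 85400 m / 0.913 m/s = 93540 s = 1.083 d.
k_d L₀/(k_a−k_d) = 0.208×51.7/(2.13−0.208) = 10.75/1.922 = 5.595 mg/L.
e^(−k_d t) = e^(−0.208×1.083) = 0.7984; e^(−k_a t) = e^(−2.13×1.083) = 0.09966.
D = 5.595 × (0.7984 − 0.09966) + 1.64 × 0.09966 = 3.909 + 0.1634 = 4.073 mg/L.

D ≈ 4.07 mg/L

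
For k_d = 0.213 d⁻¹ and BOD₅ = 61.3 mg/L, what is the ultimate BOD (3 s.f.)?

L₀ ≈ 93.5 mg/L

BOD₅ = L₀(1 − e^(−5k_d)) ⇒ L₀ = BOD₅ / (1 − e^(−5×0.213))
= 61.3 / (1 − 0.3447) = 61.3 / 0.6553 = 93.55 mg/L.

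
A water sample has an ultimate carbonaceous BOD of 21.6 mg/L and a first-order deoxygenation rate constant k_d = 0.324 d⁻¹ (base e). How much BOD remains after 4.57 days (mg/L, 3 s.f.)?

L_t = L₀ e^(−k_d t) = 21.6 × e^(−0.324×4.57) = 21.6 × 0.2275 = 4.914 mg/L.

L ≈ 4.91 mg/L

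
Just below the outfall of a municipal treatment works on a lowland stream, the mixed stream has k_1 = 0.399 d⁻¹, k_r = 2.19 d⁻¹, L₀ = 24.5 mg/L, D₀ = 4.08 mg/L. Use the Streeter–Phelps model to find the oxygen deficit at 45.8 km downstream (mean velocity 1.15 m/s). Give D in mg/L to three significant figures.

D ≈ 4.04 mg/L

Travel time t = x/v = 45.8 km / (1.15 m/s) = 45800 m / 1.15 m/s = 39830 s = 0.4610 d.
k_1 L₀/(k_r−k_1) = 0.399×24.5/(2.19−0.399) = 9.776/1.791 = 5.458 mg/L.
e^(−k_1 t) = e^(−0.399×0.4610) = 0.8320; e^(−k_r t) = e^(−2.19×0.4610) = 0.3644.
D = 5.458 × (0.8320 − 0.3644) + 4.08 × 0.3644 = 2.552 + 1.487 = 4.039 mg/L.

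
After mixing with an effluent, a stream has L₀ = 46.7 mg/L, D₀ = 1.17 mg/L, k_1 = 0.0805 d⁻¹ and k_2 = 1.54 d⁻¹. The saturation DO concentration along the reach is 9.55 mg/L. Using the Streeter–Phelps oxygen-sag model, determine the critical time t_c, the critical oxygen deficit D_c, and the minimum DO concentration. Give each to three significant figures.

t_c = [1/(k_2−k_1)] ln[(k_2/k_1)(1 − D₀(k_2−k_1)/(k_1 L₀))]
= [1/(1.54−0.0805)] ln[(1.54/0.0805)(1 − 1.17×1.460/(0.0805×46.7))]
= (1/1.460) ln[19.13 × 0.5458] = 0.6852 × ln(10.44) = 0.6852 × 2.346 = 1.607 d.
D_c = (k_1/k_2) L₀ e^(−k_1 t_c) = (0.0805/1.54) × 46.7 × e^(−0.0805×1.607) = 0.05227 × 46.7 × 0.8786 = 2.145 mg/L.
Minimum DO = C_s − D_c = 9.55 − 2.145 = 7.405 mg/L.

t_c ≈ 1.61 d; D_c ≈ 2.14 mg/L; min DO ≈ 7.41 mg/L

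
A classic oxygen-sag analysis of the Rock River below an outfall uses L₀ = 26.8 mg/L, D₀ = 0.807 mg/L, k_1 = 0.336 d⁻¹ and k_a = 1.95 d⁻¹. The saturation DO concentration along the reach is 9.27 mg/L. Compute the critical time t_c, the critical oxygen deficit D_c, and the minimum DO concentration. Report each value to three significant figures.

t_c ≈ 0.993 d; D_c ≈ 3.31 mg/L; min DO ≈ 5.96 mg/L

At the critical point dD/dt = 0, so k_1 L₀ e^(−k_1 t) = k_a D. Substituting D(t) from the Streeter–Phelps equation and solving for t gives
t_c = ln[(k_a/k_1)(1 − D₀(k_a−k_1)/(k_1 L₀))] / (k_a−k_1).
Here k_a−k_1 = 1.614 d⁻¹ and 1 − D₀(k_a−k_1)/(k_1 L₀) = 1 − 0.807×1.614/(0.336×26.8) = 0.8554, so
t_c = ln(5.804 × 0.8554) / 1.614 = 1.602 / 1.614 = 0.9927 d.
L(t_c) = L₀ e^(−k_1 t_c) = 26.8 × 0.7164 = 19.20 mg/L, and at the critical point k_a D_c = k_1 L, so D_c = (0.336/1.95) × 19.20 = 3.308 mg/L.
Minimum DO = C_s − D_c = 9.27 − 3.308 = 5.962 mg/L.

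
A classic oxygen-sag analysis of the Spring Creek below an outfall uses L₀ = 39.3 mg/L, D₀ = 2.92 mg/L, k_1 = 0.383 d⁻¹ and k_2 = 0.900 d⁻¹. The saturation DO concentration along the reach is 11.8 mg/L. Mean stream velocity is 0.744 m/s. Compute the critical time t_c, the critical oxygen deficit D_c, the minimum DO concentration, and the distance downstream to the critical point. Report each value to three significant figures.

t_c ≈ 1.45 d; D_c ≈ 9.60 mg/L; min DO ≈ 2.20 mg/L; x_c ≈ 93.1 km

With k_2/k_1 = 2.350 and 1 − D₀(k_2−k_1)/(k_1 L₀) = 0.8997,
t_c = ln(2.350 × 0.8997) / (0.900 − 0.383) = ln(2.114) / 0.5170 = 0.7487/0.5170 = 1.448 d.
D_c = (k_1/k_2) L₀ e^(−k_1 t_c) = (0.383/0.900) × 39.3 × e^(−0.383×1.448) = 0.4256 × 39.3 × 0.5743 = 9.605 mg/L.
Minimum DO = C_s − D_c = 11.8 − 9.605 = 2.195 mg/L.
x_c = v t_c = 0.744 m/s × 1.448 d × 86400 s/d = 93090 m ≈ 93.1 km.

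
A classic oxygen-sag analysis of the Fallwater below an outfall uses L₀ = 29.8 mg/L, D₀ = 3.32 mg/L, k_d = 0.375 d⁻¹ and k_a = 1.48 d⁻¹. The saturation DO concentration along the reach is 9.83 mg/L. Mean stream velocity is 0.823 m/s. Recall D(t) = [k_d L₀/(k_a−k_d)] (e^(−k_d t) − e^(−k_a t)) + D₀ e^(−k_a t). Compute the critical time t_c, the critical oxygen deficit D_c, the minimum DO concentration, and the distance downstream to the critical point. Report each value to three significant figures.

t_c ≈ 0.882 d; D_c ≈ 5.42 mg/L; min DO ≈ 4.41 mg/L; x_c ≈ 62.7 km

At the critical point dD/dt = 0, so k_d L₀ e^(−k_d t) = k_a D. Substituting D(t) from the Streeter–Phelps equation and solving for t gives
t_c = ln[(k_a/k_d)(1 − D₀(k_a−k_d)/(k_d L₀))] / (k_a−k_d).
Here k_a−k_d = 1.105 d⁻¹ and 1 − D₀(k_a−k_d)/(k_d L₀) = 1 − 3.32×1.105/(0.375×29.8) = 0.6717, so
t_c = ln(3.947 × 0.6717) / 1.105 = 0.9749 / 1.105 = 0.8823 d.
L(t_c) = L₀ e^(−k_d t_c) = 29.8 × 0.7183 = 21.41 mg/L, and at the critical point k_a D_c = k_d L, so D_c = (0.375/1.48) × 21.41 = 5.424 mg/L.
Minimum DO = C_s − D_c = 9.83 − 5.424 = 4.406 mg/L.
x_c = v t_c = 0.823 m/s × 0.8823 d × 86400 s/d = 62740 m ≈ 62.7 km.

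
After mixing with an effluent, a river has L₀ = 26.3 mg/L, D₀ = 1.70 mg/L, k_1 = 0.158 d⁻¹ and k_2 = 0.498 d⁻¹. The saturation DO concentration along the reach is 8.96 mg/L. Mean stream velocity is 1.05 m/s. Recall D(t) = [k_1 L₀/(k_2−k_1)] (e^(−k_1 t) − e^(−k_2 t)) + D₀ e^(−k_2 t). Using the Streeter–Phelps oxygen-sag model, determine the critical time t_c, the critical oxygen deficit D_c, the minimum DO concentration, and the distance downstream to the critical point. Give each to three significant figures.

t_c ≈ 2.94 d; D_c ≈ 5.25 mg/L; min DO ≈ 3.71 mg/L; x_c ≈ 266 km

At the critical point dD/dt = 0, so k_1 L₀ e^(−k_1 t) = k_2 D. Substituting D(t) from the Streeter–Phelps equation and solving for t gives
t_c = ln[(k_2/k_1)(1 − D₀(k_2−k_1)/(k_1 L₀))] / (k_2−k_1).
Here k_2−k_1 = 0.3400 d⁻¹ and 1 − D₀(k_2−k_1)/(k_1 L₀) = 1 − 1.70×0.3400/(0.158×26.3) = 0.8609, so
t_c = ln(3.152 × 0.8609) / 0.3400 = 0.9982 / 0.3400 = 2.936 d.
D_c = (k_1/k_2) L₀ e^(−k_1 t_c) = (0.158/0.498) × 26.3 × e^(−0.158×2.936) = 0.3173 × 26.3 × 0.6288 = 5.247 mg/L.
Minimum DO = C_s − D_c = 8.96 − 5.247 = 3.713 mg/L.
x_c = v t_c = 1.05 m/s × 2.936 d × 86400 s/d = 266400 m ≈ 266 km.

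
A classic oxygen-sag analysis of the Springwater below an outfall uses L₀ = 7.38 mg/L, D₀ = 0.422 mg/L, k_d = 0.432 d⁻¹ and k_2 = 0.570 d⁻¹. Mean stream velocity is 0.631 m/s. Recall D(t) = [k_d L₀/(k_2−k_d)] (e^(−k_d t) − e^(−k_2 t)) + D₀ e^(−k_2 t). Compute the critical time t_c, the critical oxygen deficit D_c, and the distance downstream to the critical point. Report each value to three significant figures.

t_c ≈ 1.88 d; D_c ≈ 2.49 mg/L; x_c ≈ 102 km

t_c = [1/(k_2−k_d)] ln[(k_2/k_d)(1 − D₀(k_2−k_d)/(k_d L₀))]
= [1/(0.570−0.432)] ln[(0.570/0.432)(1 − 0.422×0.1380/(0.432×7.38))]
= (1/0.1380) ln[1.319 × 0.9817] = 7.246 × ln(1.295) = 7.246 × 0.2588 = 1.875 d.
D_c = (k_d/k_2) L₀ e^(−k_d t_c) = (0.432/0.570) × 7.38 × e^(−0.432×1.875) = 0.7579 × 7.38 × 0.4448 = 2.488 mg/L.
x_c = v t_c = 0.631 m/s × 1.875 d × 86400 s/d = 102200 m ≈ 102 km.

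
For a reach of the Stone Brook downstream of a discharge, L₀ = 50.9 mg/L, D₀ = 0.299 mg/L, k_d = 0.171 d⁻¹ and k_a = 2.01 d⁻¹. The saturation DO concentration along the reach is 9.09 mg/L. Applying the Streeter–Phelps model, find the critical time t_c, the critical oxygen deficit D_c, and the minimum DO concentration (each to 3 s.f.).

At the critical point dD/dt = 0, so k_d L₀ e^(−k_d t) = k_a D. Substituting D(t) from the Streeter–Phelps equation and solving for t gives
t_c = ln[(k_a/k_d)(1 − D₀(k_a−k_d)/(k_d L₀))] / (k_a−k_d).
Here k_a−k_d = 1.839 d⁻¹ and 1 − D₀(k_a−k_d)/(k_d L₀) = 1 − 0.299×1.839/(0.171×50.9) = 0.9368, so
t_c = ln(11.75 × 0.9368) / 1.839 = 2.399 / 1.839 = 1.304 d.
D_c = (k_d/k_a) L₀ e^(−k_d t_c) = (0.171/2.01) × 50.9 × e^(−0.171×1.304) = 0.08507 × 50.9 × 0.8001 = 3.464 mg/L.
Minimum DO = C_s − D_c = 9.09 − 3.464 = 5.626 mg/L.

t_c ≈ 1.30 d; D_c ≈ 3.46 mg/L; min DO ≈ 5.63 mg/L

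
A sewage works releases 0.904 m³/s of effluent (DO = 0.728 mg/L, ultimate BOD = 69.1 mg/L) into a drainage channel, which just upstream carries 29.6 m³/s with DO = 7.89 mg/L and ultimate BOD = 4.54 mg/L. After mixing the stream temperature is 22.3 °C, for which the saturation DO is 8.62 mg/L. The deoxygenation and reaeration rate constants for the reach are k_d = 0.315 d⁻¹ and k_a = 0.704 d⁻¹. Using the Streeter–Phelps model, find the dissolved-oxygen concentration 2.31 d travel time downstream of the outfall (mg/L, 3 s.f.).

DO ≈ 6.94 mg/L

Mixed DO = (29.6×7.89 + 0.904×0.728)/(29.6+0.904) = 234.2/30.50 = 7.678 mg/L.
Mixed L₀ = (29.6×4.54 + 0.904×69.1)/(30.50) = 196.9/30.50 = 6.453 mg/L.
Initial deficit D₀ = C_s − DO₀ = 8.62 − 7.678 = 0.9422 mg/L.
D(2.31) = [0.315×6.453/(0.704−0.315)](e^(−0.315×2.31) − e^(−0.704×2.31)) + 0.9422 e^(−0.704×2.31)
= 5.226 × (0.4830 − 0.1967) + 0.9422 × 0.1967 = 1.682 mg/L.
DO = 8.62 − 1.682 = 6.938 mg/L.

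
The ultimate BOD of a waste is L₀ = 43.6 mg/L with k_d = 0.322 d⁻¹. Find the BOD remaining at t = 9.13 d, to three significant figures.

L_t = L₀ e^(−k_d t) = 43.6 × e^(−0.322×9.13) = 43.6 × 0.05287 = 2.305 mg/L.

L ≈ 2.31 mg/L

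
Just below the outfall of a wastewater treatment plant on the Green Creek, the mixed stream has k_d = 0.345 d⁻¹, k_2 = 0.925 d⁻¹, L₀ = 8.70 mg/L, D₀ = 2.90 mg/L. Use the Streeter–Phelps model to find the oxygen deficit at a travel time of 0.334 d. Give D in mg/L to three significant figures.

k_d L₀/(k_2−k_d) = 0.345×8.70/(0.925−0.345) = 3.001/0.5800 = 5.175 mg/L.
e^(−k_d t) = e^(−0.345×0.3340) = 0.8912; e^(−k_2 t) = e^(−0.925×0.3340) = 0.7342.
D = 5.175 × (0.8912 − 0.7342) + 2.90 × 0.7342 = 0.8122 + 2.129 = 2.941 mg/L.

D ≈ 2.94 mg/L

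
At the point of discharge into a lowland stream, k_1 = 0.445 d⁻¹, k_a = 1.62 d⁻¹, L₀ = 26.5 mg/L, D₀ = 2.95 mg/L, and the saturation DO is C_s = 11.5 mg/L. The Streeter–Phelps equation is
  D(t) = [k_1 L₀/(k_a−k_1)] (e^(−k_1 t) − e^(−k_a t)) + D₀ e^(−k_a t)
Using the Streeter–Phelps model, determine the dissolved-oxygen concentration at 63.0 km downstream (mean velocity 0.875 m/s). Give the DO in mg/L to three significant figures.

DO ≈ 6.41 mg/L

Travel time t = x/v = 63.0 km / (0.875 m/s) = 63000 m / 0.875 m/s = 72000 s = 0.8333 d.
k_1 L₀/(k_a−k_1) = 0.445×26.5/(1.62−0.445) = 11.79/1.175 = 10.04 mg/L.
e^(−k_1 t) = e^(−0.445×0.8333) = 0.6902; e^(−k_a t) = e^(−1.62×0.8333) = 0.2592.
D = 10.04 × (0.6902 − 0.2592) + 2.95 × 0.2592 = 4.325 + 0.7648 = 5.090 mg/L.
DO = C_s − D = 11.5 − 5.090 = 6.410 mg/L.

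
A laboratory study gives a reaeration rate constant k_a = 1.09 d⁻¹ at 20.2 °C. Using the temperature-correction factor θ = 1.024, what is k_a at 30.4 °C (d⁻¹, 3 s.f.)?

k_a(T₂) = k_a(T₁) · θ^(T₂−T₁) = 1.09 × 1.024^(30.4−20.2)
= 1.09 × 1.024^10.2 = 1.09 × 1.274 = 1.388 d⁻¹.

k_a ≈ 1.39 d⁻¹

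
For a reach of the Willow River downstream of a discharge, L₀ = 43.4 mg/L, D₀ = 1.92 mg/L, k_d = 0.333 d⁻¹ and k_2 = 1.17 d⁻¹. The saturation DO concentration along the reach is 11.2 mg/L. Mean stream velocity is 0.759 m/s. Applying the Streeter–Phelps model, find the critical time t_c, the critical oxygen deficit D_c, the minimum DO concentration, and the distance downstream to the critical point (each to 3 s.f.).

t_c = [1/(k_2−k_d)] ln[(k_2/k_d)(1 − D₀(k_2−k_d)/(k_d L₀))]
= [1/(1.17−0.333)] ln[(1.17/0.333)(1 − 1.92×0.8370/(0.333×43.4))]
= (1/0.8370) ln[3.514 × 0.8888] = 1.195 × ln(3.123) = 1.195 × 1.139 = 1.360 d.
L(t_c) = L₀ e^(−k_d t_c) = 43.4 × 0.6357 = 27.59 mg/L, and at the critical point k_2 D_c = k_d L, so D_c = (0.333/1.17) × 27.59 = 7.852 mg/L.
Minimum DO = C_s − D_c = 11.2 − 7.852 = 3.348 mg/L.
x_c = v t_c = 0.759 m/s × 1.360 d × 86400 s/d = 89220 m ≈ 89.2 km.

t_c ≈ 1.36 d; D_c ≈ 7.85 mg/L; min DO ≈ 3.35 mg/L; x_c ≈ 89.2 km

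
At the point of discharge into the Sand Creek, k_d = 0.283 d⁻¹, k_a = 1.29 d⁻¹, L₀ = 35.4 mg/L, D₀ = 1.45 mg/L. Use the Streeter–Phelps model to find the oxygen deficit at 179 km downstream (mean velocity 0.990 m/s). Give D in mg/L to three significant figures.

D ≈ 4.93 mg/L

Travel time t = x/v = 179 km / (0.990 m/s) = 179000 m / 0.990 m/s = 180800 s = 2.093 d.
k_d L₀/(k_a−k_d) = 0.283×35.4/(1.29−0.283) = 10.02/1.007 = 9.949 mg/L.
e^(−k_d t) = e^(−0.283×2.093) = 0.5531; e^(−k_a t) = e^(−1.29×2.093) = 0.06723.
D = 9.949 × (0.5531 − 0.06723) + 1.45 × 0.06723 = 4.834 + 0.09749 = 4.931 mg/L.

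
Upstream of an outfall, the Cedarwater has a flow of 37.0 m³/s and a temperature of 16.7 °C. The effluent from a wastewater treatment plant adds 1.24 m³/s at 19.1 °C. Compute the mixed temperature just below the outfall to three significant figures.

16.8 °C

Flow-weighted mixing: C = (Q_r C_r + Q_w C_w)/(Q_r + Q_w)
= (37.0×16.7 + 1.24×19.1)/(37.0 + 1.24) = 641.6/38.24 = 16.78 °C.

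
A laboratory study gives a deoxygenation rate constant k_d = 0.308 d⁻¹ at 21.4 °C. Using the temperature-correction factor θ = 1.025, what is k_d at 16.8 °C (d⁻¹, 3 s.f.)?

k_d(T₂) = k_d(T₁) · θ^(T₂−T₁) = 0.308 × 1.025^(16.8−21.4)
= 0.308 × 1.025^-4.60 = 0.308 × 0.8926 = 0.2749 d⁻¹.

k_d ≈ 0.275 d⁻¹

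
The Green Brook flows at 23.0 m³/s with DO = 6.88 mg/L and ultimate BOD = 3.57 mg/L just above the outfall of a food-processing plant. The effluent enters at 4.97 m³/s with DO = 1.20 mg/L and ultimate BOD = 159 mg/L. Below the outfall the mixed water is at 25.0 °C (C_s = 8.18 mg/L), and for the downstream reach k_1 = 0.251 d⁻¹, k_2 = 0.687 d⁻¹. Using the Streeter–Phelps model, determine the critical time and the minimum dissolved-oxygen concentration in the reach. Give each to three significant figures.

Mixed DO = (23.0×6.88 + 4.97×1.20)/(23.0+4.97) = 164.2/27.97 = 5.871 mg/L.
Mixed L₀ = (23.0×3.57 + 4.97×159)/(27.97) = 872.3/27.97 = 31.19 mg/L.
Initial deficit D₀ = C_s − DO₀ = 8.18 − 5.871 = 2.309 mg/L.
t_c = (1/0.4360) ln[(0.687/0.251)(1 − 2.309×0.4360/(0.251×31.19))] = 2.294 × ln(2.385) = 1.994 d.
D_c = (0.251/0.687) × 31.19 × e^(−0.251×1.994) = 0.3654 × 31.19 × 0.6063 = 6.909 mg/L.
Minimum DO = 8.18 − 6.909 = 1.271 mg/L.

t_c ≈ 1.99 d; minimum DO ≈ 1.27 mg/L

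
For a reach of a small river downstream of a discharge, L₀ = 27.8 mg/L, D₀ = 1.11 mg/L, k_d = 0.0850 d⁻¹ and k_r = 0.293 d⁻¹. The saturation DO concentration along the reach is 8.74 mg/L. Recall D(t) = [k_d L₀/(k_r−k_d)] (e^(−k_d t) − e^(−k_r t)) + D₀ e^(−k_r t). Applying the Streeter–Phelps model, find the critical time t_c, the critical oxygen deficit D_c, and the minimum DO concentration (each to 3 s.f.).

t_c ≈ 5.46 d; D_c ≈ 5.07 mg/L; min DO ≈ 3.67 mg/L

t_c = [1/(k_r−k_d)] ln[(k_r/k_d)(1 − D₀(k_r−k_d)/(k_d L₀))]
= [1/(0.293−0.0850)] ln[(0.293/0.0850)(1 − 1.11×0.2080/(0.0850×27.8))]
= (1/0.2080) ln[3.447 × 0.9023] = 4.808 × ln(3.110) = 4.808 × 1.135 = 5.455 d.
L(t_c) = L₀ e^(−k_d t_c) = 27.8 × 0.6290 = 17.48 mg/L, and at the critical point k_r D_c = k_d L, so D_c = (0.0850/0.293) × 17.48 = 5.072 mg/L.
Minimum DO = C_s − D_c = 8.74 − 5.072 = 3.668 mg/L.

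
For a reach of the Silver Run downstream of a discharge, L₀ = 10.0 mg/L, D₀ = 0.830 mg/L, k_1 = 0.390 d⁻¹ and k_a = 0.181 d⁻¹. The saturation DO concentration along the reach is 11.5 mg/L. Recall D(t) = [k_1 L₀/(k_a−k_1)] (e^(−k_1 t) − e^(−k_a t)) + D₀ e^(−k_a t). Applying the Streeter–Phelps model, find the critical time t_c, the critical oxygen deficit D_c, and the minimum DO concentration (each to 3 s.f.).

t_c ≈ 3.46 d; D_c ≈ 5.58 mg/L; min DO ≈ 5.92 mg/L

At the critical point dD/dt = 0, so k_1 L₀ e^(−k_1 t) = k_a D. Substituting D(t) from the Streeter–Phelps equation and solving for t gives
t_c = ln[(k_a/k_1)(1 − D₀(k_a−k_1)/(k_1 L₀))] / (k_a−k_1).
Here k_a−k_1 = -0.2090 d⁻¹ and 1 − D₀(k_a−k_1)/(k_1 L₀) = 1 − 0.830×-0.2090/(0.390×10.0) = 1.044, so
t_c = ln(0.4641 × 1.044) / -0.2090 = -0.7241 / -0.2090 = 3.465 d.
L(t_c) = L₀ e^(−k_1 t_c) = 10.0 × 0.2589 = 2.589 mg/L, and at the critical point k_a D_c = k_1 L, so D_c = (0.390/0.181) × 2.589 = 5.579 mg/L.
Minimum DO = C_s − D_c = 11.5 − 5.579 = 5.921 mg/L.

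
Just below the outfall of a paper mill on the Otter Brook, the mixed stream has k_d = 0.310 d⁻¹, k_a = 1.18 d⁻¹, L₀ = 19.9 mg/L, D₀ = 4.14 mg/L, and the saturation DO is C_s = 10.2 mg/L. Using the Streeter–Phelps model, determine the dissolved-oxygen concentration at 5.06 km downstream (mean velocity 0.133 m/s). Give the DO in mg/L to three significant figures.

Travel time t = x/v = 5.06 km / (0.133 m/s) = 5060 m / 0.133 m/s = 38050 s = 0.4403 d.
k_d L₀/(k_a−k_d) = 0.310×19.9/(1.18−0.310) = 6.169/0.8700 = 7.091 mg/L.
e^(−k_d t) = e^(−0.310×0.4403) = 0.8724; e^(−k_a t) = e^(−1.18×0.4403) = 0.5948.
D = 7.091 × (0.8724 − 0.5948) + 4.14 × 0.5948 = 1.969 + 2.462 = 4.431 mg/L.
DO = C_s − D = 10.2 − 4.431 = 5.769 mg/L.

DO ≈ 5.77 mg/L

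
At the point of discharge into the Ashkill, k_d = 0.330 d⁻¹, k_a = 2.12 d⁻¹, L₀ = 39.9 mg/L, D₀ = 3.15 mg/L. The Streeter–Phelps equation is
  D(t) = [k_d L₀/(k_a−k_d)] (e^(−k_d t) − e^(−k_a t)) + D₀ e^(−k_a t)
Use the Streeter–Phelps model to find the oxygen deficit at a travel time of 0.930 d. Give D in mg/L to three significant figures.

D ≈ 4.83 mg/L

k_d L₀/(k_a−k_d) = 0.330×39.9/(2.12−0.330) = 13.17/1.790 = 7.356 mg/L.
e^(−k_d t) = e^(−0.330×0.9300) = 0.7357; e^(−k_a t) = e^(−2.12×0.9300) = 0.1392.
D = 7.356 × (0.7357 − 0.1392) + 3.15 × 0.1392 = 4.388 + 0.4386 = 4.826 mg/L.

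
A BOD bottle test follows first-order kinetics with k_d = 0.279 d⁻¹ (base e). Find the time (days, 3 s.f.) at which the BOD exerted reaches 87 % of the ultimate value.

y/L₀ = 1 − e^(−k_d t) = 0.87 ⇒ e^(−k_d t) = 0.130
t = −ln(0.130) / 0.279 = 2.040 / 0.279 = 7.313 d.

t ≈ 7.31 d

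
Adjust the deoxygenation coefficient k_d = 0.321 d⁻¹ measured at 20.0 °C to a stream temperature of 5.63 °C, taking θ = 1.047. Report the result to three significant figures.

k_d(T₂) = k_d(T₁) · θ^(T₂−T₁) = 0.321 × 1.047^(5.63−20.0)
= 0.321 × 1.047^-14.4 = 0.321 × 0.5169 = 0.1659 d⁻¹.

k_d ≈ 0.166 d⁻¹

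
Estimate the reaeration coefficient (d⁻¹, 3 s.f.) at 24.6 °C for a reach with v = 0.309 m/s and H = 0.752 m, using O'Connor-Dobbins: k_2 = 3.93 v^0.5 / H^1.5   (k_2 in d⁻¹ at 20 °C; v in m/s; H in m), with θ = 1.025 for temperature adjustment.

k_2 ≈ 3.75 d⁻¹

k_2(20) = 3.93 × 0.309^0.5 / 0.752^1.5 = 3.93 × 0.5559 / 0.6521 = 3.350 d⁻¹.
k_2(24.6) = 3.350 × 1.025^(24.6−20) = 3.350 × 1.120 = 3.753 d⁻¹.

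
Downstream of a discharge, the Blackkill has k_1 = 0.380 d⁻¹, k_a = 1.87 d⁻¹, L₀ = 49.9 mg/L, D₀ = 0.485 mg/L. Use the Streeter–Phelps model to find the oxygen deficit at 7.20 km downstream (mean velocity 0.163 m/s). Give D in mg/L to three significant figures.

Travel time t = x/v = 7.20 km / (0.163 m/s) = 7200 m / 0.163 m/s = 44170 s = 0.5112 d.
k_1 L₀/(k_a−k_1) = 0.380×49.9/(1.87−0.380) = 18.96/1.490 = 12.73 mg/L.
e^(−k_1 t) = e^(−0.380×0.5112) = 0.8234; e^(−k_a t) = e^(−1.87×0.5112) = 0.3844.
D = 12.73 × (0.8234 − 0.3844) + 0.485 × 0.3844 = 5.587 + 0.1864 = 5.773 mg/L.

D ≈ 5.77 mg/L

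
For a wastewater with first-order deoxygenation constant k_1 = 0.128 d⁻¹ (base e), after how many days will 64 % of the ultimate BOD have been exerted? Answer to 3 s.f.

t ≈ 7.98 d

y/L₀ = 1 − e^(−k_1 t) = 0.64 ⇒ e^(−k_1 t) = 0.360
t = −ln(0.360) / 0.128 = 1.022 / 0.128 = 7.982 d.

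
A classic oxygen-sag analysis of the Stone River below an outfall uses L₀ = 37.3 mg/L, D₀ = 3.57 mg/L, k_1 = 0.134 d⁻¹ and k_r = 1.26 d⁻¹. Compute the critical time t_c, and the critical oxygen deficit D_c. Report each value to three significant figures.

t_c ≈ 0.542 d; D_c ≈ 3.69 mg/L

With k_r/k_1 = 9.403 and 1 − D₀(k_r−k_1)/(k_1 L₀) = 0.1957,
t_c = ln(9.403 × 0.1957) / (1.26 − 0.134) = ln(1.841) / 1.126 = 0.6101/1.126 = 0.5418 d.
D_c = (k_1/k_r) L₀ e^(−k_1 t_c) = (0.134/1.26) × 37.3 × e^(−0.134×0.5418) = 0.1063 × 37.3 × 0.9300 = 3.689 mg/L.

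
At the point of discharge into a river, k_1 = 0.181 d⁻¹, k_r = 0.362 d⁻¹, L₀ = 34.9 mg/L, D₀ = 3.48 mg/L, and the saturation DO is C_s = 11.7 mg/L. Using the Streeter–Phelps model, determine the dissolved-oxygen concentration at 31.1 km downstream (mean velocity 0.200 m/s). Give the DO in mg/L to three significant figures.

Travel time t = x/v = 31.1 km / (0.200 m/s) = 31100 m / 0.200 m/s = 155500 s = 1.800 d.
k_1 L₀/(k_r−k_1) = 0.181×34.9/(0.362−0.181) = 6.317/0.1810 = 34.90 mg/L.
e^(−k_1 t) = e^(−0.181×1.800) = 0.7220; e^(−k_r t) = e^(−0.362×1.800) = 0.5213.
D = 34.90 × (0.7220 − 0.5213) + 3.48 × 0.5213 = 7.005 + 1.814 = 8.819 mg/L.
DO = C_s − D = 11.7 − 8.819 = 2.881 mg/L.

DO ≈ 2.88 mg/L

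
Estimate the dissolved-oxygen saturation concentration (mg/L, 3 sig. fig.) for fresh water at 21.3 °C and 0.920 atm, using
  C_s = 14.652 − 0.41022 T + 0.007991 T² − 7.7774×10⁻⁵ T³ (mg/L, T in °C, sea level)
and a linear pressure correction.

At sea level: C_s = 14.652 − 0.41022×21.3 + 0.007991×21.3² − 7.7774×10⁻⁵×21.3³ = 8.788 mg/L.
Pressure correction: C_s' = 8.788 × 0.920 = 8.085 mg/L.

C_s ≈ 8.09 mg/L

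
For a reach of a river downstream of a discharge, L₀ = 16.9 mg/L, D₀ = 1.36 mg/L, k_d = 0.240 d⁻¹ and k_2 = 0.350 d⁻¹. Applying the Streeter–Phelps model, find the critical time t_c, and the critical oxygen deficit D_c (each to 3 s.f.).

With k_2/k_d = 1.458 and 1 − D₀(k_2−k_d)/(k_d L₀) = 0.9631,
t_c = ln(1.458 × 0.9631) / (0.350 − 0.240) = ln(1.405) / 0.1100 = 0.3397/0.1100 = 3.088 d.
L(t_c) = L₀ e^(−k_d t_c) = 16.9 × 0.4765 = 8.054 mg/L, and at the critical point k_2 D_c = k_d L, so D_c = (0.240/0.350) × 8.054 = 5.522 mg/L.

t_c ≈ 3.09 d; D_c ≈ 5.52 mg/L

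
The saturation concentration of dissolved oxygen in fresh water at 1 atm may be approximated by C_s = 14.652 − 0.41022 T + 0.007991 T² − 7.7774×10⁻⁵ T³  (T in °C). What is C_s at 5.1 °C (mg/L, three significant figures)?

C_s ≈ 12.8 mg/L

C_s = 14.652 − 0.41022×5.1 + 0.007991×5.1² − 7.7774×10⁻⁵×5.1³ = 12.76 mg/L.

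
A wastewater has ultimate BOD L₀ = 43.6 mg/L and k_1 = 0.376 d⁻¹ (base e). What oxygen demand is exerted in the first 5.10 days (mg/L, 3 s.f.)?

y ≈ 37.2 mg/L

y_t = L₀(1 − e^(−k_1 t)) = 43.6 × (1 − e^(−0.376×5.10))
= 43.6 × (1 − 0.1470) = 43.6 × 0.8530 = 37.19 mg/L.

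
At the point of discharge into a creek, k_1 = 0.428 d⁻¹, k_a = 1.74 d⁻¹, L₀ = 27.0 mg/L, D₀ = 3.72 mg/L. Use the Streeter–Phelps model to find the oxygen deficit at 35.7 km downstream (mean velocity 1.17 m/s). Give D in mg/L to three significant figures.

Travel time t = x/v = 35.7 km / (1.17 m/s) = 35700 m / 1.17 m/s = 30510 s = 0.3532 d.
k_1 L₀/(k_a−k_1) = 0.428×27.0/(1.74−0.428) = 11.56/1.312 = 8.808 mg/L.
e^(−k_1 t) = e^(−0.428×0.3532) = 0.8597; e^(−k_a t) = e^(−1.74×0.3532) = 0.5409.
D = 8.808 × (0.8597 − 0.5409) + 3.72 × 0.5409 = 2.808 + 2.012 = 4.820 mg/L.

D ≈ 4.82 mg/L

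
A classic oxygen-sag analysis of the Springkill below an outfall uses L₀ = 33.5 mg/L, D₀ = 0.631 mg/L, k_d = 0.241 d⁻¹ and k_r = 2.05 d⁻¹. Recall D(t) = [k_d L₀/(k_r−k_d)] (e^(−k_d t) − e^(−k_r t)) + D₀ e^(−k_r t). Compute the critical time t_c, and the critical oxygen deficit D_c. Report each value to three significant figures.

With k_r/k_d = 8.506 and 1 − D₀(k_r−k_d)/(k_d L₀) = 0.8586,
t_c = ln(8.506 × 0.8586) / (2.05 − 0.241) = ln(7.304) / 1.809 = 1.988/1.809 = 1.099 d.
D_c = (k_d/k_r) L₀ e^(−k_d t_c) = (0.241/2.05) × 33.5 × e^(−0.241×1.099) = 0.1176 × 33.5 × 0.7673 = 3.022 mg/L.

t_c ≈ 1.10 d; D_c ≈ 3.02 mg/L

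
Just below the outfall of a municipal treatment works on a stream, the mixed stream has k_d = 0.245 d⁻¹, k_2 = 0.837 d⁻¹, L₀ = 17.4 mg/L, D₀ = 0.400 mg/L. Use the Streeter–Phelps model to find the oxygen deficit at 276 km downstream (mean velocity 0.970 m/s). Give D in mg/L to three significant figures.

D ≈ 2.78 mg/L

Travel time t = x/v = 276 km / (0.970 m/s) = 276000 m / 0.970 m/s = 284500 s = 3.293 d.
k_d L₀/(k_2−k_d) = 0.245×17.4/(0.837−0.245) = 4.263/0.5920 = 7.201 mg/L.
e^(−k_d t) = e^(−0.245×3.293) = 0.4463; e^(−k_2 t) = e^(−0.837×3.293) = 0.06352.
D = 7.201 × (0.4463 − 0.06352) + 0.400 × 0.06352 = 2.756 + 0.02541 = 2.782 mg/L.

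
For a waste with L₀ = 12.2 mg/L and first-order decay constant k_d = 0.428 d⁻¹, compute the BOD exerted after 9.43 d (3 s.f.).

y_t = L₀(1 − e^(−k_d t)) = 12.2 × (1 − e^(−0.428×9.43))
= 12.2 × (1 − 0.01767) = 12.2 × 0.9823 = 11.98 mg/L.

y ≈ 12.0 mg/L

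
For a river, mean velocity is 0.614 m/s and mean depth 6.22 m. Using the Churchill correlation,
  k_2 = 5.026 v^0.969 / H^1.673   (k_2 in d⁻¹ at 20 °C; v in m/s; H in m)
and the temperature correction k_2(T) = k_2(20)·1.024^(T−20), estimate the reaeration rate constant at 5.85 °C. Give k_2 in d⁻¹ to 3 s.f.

k_2(20) = 5.026 × 0.614^0.969 / 6.22^1.673 = 5.026 × 0.6234 / 21.28 = 0.1472 d⁻¹.
k_2(5.85) = 0.1472 × 1.024^(5.85−20) = 0.1472 × 0.7149 = 0.1052 d⁻¹.

k_2 ≈ 0.105 d⁻¹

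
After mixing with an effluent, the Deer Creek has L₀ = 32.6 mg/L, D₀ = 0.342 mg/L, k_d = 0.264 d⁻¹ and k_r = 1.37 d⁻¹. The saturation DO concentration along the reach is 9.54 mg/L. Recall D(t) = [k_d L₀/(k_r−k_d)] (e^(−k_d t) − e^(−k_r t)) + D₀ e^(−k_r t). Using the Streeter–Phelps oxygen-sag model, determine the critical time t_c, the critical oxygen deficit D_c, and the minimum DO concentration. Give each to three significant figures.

At the critical point dD/dt = 0, so k_d L₀ e^(−k_d t) = k_r D. Substituting D(t) from the Streeter–Phelps equation and solving for t gives
t_c = ln[(k_r/k_d)(1 − D₀(k_r−k_d)/(k_d L₀))] / (k_r−k_d).
Here k_r−k_d = 1.106 d⁻¹ and 1 − D₀(k_r−k_d)/(k_d L₀) = 1 − 0.342×1.106/(0.264×32.6) = 0.9560, so
t_c = ln(5.189 × 0.9560) / 1.106 = 1.602 / 1.106 = 1.448 d.
D_c = (k_d/k_r) L₀ e^(−k_d t_c) = (0.264/1.37) × 32.6 × e^(−0.264×1.448) = 0.1927 × 32.6 × 0.6823 = 4.286 mg/L.
Minimum DO = C_s − D_c = 9.54 − 4.286 = 5.254 mg/L.

t_c ≈ 1.45 d; D_c ≈ 4.29 mg/L; min DO ≈ 5.25 mg/L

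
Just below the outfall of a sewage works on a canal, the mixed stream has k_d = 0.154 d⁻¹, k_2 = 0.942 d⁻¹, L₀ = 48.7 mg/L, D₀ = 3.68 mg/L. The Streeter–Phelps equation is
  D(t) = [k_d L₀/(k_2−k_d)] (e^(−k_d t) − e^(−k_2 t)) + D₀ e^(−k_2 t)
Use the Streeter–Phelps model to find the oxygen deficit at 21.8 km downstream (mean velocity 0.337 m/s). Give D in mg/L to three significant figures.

D ≈ 5.60 mg/L

Travel time t = x/v = 21.8 km / (0.337 m/s) = 21800 m / 0.337 m/s = 64690 s = 0.7487 d.
k_d L₀/(k_2−k_d) = 0.154×48.7/(0.942−0.154) = 7.500/0.7880 = 9.518 mg/L.
e^(−k_d t) = e^(−0.154×0.7487) = 0.8911; e^(−k_2 t) = e^(−0.942×0.7487) = 0.4940.
D = 9.518 × (0.8911 − 0.4940) + 3.68 × 0.4940 = 3.780 + 1.818 = 5.597 mg/L.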